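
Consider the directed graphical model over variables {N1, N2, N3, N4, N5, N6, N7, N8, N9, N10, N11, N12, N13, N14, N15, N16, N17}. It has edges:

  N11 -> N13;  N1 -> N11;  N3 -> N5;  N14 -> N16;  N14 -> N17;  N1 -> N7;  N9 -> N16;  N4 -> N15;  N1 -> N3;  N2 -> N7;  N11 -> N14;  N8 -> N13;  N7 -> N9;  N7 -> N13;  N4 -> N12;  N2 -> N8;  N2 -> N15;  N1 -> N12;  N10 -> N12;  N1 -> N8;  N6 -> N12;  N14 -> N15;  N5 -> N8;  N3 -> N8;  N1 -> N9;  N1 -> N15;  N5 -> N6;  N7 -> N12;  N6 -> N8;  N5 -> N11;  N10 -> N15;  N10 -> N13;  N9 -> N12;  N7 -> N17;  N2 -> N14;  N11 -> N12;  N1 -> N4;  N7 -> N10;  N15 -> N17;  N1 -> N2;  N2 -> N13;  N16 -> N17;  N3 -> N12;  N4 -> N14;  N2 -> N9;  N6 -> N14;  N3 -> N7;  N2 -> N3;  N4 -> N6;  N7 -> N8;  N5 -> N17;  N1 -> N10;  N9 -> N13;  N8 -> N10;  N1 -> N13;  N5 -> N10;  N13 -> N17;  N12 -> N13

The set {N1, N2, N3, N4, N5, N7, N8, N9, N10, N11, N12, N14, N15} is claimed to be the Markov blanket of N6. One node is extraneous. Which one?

By definition, MB(N6) is built from N6's parents, N6's children, and the co-parents of N6.
N6's parents: N4, N5.
Ch(N6) = {N8, N12, N14}.
Other parents of N6's children:
  N8: N1, N2, N3, N5, N7
  N12: N1, N3, N4, N7, N9, N10, N11
  N14: N2, N4, N11
MB(N6) = {N1, N2, N3, N4, N5, N7, N8, N9, N10, N11, N12, N14}.
N15 is neither a parent, child, nor co-parent of N6, so it does not belong.

N15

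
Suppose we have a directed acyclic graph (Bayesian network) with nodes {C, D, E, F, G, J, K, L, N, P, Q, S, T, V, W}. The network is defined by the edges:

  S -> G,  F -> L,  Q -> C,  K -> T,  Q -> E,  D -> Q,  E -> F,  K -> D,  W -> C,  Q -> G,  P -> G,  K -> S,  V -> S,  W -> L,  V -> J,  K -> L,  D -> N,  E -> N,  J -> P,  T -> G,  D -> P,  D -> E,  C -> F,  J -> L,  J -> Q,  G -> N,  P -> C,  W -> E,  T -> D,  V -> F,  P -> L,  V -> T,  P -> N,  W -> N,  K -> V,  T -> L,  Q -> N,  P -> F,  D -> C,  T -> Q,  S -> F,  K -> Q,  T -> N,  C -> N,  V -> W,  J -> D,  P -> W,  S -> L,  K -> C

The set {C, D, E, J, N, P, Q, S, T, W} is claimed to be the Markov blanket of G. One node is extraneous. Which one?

J

A node's Markov blanket = Pa ∪ Ch ∪ (parents of Ch other than the node itself).
G has parents P, Q, S, T.
G has child N.
Other parents of G's children:
  N also has parents C, D, E, P, Q, T, W.
MB(G) = {C, D, E, N, P, Q, S, T, W}.
J is neither a parent, child, nor co-parent of G, so it does not belong.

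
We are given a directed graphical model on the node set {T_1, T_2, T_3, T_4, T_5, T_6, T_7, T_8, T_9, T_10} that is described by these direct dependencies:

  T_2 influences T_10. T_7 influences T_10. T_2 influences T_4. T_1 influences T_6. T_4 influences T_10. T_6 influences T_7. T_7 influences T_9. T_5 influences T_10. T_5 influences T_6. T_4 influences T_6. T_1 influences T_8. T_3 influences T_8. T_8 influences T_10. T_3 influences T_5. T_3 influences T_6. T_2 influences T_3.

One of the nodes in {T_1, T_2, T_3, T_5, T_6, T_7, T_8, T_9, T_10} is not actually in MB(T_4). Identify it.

Recall MB(v) = parents ∪ children ∪ spouses, where spouses are the other parents of v's children.
Pa(T_4) = {T_2}.
Children of T_4: T_6, T_10.
Other parents of T_4's children:
  parents(T_6) \ {T_4} = {T_1, T_3, T_5}.
  T_10 also has parents T_2, T_5, T_7, T_8.
MB(T_4) = {T_1, T_2, T_3, T_5, T_6, T_7, T_8, T_10}.
T_9 is neither a parent, child, nor co-parent of T_4, so it does not belong.

T_9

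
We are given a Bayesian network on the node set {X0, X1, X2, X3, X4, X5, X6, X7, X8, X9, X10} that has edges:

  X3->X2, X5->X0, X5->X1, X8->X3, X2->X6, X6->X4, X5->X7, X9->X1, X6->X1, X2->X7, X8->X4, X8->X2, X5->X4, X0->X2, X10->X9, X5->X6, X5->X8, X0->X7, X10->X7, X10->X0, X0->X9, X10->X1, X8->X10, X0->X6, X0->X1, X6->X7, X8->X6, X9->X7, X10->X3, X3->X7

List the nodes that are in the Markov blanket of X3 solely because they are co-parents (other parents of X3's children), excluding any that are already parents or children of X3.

Children of X3: X2, X7.
  X2's other parents are X0, X8.
  X7's other parents are X0, X2, X5, X6, X9, X10.
Excluding nodes already adjacent to X3 (X2, X7, X8, X10), the co-parent-only contribution is {X0, X5, X6, X9}.

{X0, X5, X6, X9}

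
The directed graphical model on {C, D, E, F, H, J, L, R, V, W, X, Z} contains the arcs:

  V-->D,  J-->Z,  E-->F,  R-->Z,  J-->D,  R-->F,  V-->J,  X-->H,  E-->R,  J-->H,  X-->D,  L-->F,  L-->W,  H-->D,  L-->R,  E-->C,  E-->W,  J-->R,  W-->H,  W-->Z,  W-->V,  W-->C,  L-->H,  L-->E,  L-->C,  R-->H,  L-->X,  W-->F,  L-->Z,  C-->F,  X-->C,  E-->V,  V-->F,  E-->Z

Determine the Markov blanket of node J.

A node's Markov blanket = Pa ∪ Ch ∪ (parents of Ch other than the node itself).
Parents of J: V.
Ch(J) = {D, H, R, Z}.
For each child, the remaining parents (spouses of J):
  R: E, L
  H: L, R, W, X
  Z: E, L, R, W
  D: H, V, X
So the Markov blanket of J is {D, E, H, L, R, V, W, X, Z}.

{D, E, H, L, R, V, W, X, Z}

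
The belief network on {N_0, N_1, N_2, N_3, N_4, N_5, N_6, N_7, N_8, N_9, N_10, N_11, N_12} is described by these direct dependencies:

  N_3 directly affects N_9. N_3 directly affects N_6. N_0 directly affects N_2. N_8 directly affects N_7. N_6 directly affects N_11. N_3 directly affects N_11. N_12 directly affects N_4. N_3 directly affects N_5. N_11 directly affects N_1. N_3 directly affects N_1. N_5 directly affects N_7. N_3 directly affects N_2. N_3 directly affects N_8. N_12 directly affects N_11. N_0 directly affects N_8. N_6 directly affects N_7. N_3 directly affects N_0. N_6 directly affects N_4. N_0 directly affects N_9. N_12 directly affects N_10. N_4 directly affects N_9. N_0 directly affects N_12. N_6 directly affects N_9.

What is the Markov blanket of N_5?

{N_3, N_6, N_7, N_8}

N_5's parents: N_3.
N_5 has child N_7.
Parents of each child, excluding N_5:
  N_7: N_6, N_8
Union: {N_3} ∪ {N_7} ∪ {N_6, N_8} = {N_3, N_6, N_7, N_8}.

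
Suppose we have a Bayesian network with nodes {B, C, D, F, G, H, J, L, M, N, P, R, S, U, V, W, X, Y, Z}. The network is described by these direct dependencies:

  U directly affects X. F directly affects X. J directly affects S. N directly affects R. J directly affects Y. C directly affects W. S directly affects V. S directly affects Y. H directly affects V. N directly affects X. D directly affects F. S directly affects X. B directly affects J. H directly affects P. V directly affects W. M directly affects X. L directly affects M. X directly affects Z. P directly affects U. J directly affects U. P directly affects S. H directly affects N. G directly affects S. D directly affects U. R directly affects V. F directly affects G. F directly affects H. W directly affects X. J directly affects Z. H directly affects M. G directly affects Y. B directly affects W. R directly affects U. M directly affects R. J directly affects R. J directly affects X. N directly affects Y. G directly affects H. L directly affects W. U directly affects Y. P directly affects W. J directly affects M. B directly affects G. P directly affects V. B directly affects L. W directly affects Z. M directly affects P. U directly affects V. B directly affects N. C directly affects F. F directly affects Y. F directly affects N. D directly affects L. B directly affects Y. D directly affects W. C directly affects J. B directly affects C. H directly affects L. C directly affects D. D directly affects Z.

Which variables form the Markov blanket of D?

{B, C, F, H, J, L, P, R, U, V, W, X, Z}

D's parents: C.
Ch(D) = {F, L, U, W, Z}.
Other parents of D's children:
  F also has parent C.
  parents(L) \ {D} = {B, H}.
  U's other parents are J, P, R.
  parents(W) \ {D} = {B, C, L, P, V}.
  Z also has parents J, W, X.
MB(D) = {B, C, F, H, J, L, P, R, U, V, W, X, Z}.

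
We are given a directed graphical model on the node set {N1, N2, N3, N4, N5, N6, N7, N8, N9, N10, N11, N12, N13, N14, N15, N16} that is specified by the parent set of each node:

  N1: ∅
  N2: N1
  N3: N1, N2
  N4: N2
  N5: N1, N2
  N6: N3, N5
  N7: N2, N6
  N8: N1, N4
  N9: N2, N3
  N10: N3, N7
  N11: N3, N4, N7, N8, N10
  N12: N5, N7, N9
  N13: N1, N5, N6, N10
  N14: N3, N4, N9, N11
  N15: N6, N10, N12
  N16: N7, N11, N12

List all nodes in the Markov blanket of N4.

A node's Markov blanket = Pa ∪ Ch ∪ (parents of Ch other than the node itself).
N4's children: N8, N11, N14.
Pa(N4) = {N2}.
For each child, the remaining parents (spouses of N4):
  N8 also has parent N1.
  parents(N11) \ {N4} = {N3, N7, N8, N10}.
  N14's other parents are N3, N9, N11.
Union: {N2} ∪ {N8, N11, N14} ∪ {N1, N3, N7, N8, N9, N10, N11} = {N1, N2, N3, N7, N8, N9, N10, N11, N14}.

{N1, N2, N3, N7, N8, N9, N10, N11, N14}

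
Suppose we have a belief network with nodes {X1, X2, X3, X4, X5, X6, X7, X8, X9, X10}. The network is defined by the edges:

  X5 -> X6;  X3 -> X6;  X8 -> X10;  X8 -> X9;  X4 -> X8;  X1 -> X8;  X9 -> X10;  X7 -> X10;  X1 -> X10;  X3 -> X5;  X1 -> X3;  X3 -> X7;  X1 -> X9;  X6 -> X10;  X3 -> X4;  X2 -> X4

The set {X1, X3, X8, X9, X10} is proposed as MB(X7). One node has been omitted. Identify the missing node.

X7's parents: X3.
Children of X7: X10.
Co-parents of X7 (other parents of its children):
  X10: X1, X6, X8, X9
MB(X7) = {X1, X3, X6, X8, X9, X10}.
Comparing with the claimed set, X6 is missing.

X6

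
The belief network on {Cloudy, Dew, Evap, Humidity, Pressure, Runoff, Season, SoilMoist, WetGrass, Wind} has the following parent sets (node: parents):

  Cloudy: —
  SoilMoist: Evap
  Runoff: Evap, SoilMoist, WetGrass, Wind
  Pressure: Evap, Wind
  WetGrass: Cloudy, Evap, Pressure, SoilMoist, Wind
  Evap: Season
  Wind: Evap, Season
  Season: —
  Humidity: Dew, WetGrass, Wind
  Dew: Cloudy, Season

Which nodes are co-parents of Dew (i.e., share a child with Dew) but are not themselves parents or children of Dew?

Children of Dew: Humidity.
  Humidity's other parents are WetGrass, Wind.
Excluding nodes already adjacent to Dew (Cloudy, Humidity, Season), the co-parent-only contribution is {WetGrass, Wind}.

{WetGrass, Wind}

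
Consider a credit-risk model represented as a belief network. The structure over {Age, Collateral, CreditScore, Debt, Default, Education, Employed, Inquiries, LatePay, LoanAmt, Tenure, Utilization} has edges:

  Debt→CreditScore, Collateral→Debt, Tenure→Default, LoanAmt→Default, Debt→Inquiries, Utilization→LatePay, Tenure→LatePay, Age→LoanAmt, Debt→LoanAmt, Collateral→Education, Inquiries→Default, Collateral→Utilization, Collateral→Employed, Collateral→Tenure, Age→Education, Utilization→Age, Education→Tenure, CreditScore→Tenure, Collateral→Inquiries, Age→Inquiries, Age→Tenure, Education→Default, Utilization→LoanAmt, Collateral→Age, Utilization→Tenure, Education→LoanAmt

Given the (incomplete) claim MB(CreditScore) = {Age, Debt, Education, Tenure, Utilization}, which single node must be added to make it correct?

The Markov blanket of a node is its parents, its children, and the other parents of its children.
CreditScore's parents: Debt.
Ch(CreditScore) = {Tenure}.
Co-parents of CreditScore (other parents of its children):
  Tenure also has parents Age, Collateral, Education, Utilization.
MB(CreditScore) = {Age, Collateral, Debt, Education, Tenure, Utilization}.
Comparing with the claimed set, Collateral is missing.

Collateral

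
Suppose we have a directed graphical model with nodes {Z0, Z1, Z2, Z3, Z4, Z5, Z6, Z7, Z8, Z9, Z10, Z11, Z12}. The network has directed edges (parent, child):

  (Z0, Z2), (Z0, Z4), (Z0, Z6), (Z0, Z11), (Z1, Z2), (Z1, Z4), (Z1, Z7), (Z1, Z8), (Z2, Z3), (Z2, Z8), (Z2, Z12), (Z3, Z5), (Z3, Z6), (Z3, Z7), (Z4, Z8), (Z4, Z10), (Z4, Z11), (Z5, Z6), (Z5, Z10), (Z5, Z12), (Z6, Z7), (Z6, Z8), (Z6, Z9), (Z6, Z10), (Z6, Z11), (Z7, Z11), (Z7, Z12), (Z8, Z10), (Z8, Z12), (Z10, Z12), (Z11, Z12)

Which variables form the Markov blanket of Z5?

Z5 has parent Z3.
Z5 has children Z6, Z10, Z12.
Co-parents of Z5 (other parents of its children):
  Z6's other parents are Z0, Z3.
  Z10 also has parents Z4, Z6, Z8.
  Z12's other parents are Z2, Z7, Z8, Z10, Z11.
Union: {Z3} ∪ {Z6, Z10, Z12} ∪ {Z0, Z2, Z3, Z4, Z6, Z7, Z8, Z10, Z11} = {Z0, Z2, Z3, Z4, Z6, Z7, Z8, Z10, Z11, Z12}.

{Z0, Z2, Z3, Z4, Z6, Z7, Z8, Z10, Z11, Z12}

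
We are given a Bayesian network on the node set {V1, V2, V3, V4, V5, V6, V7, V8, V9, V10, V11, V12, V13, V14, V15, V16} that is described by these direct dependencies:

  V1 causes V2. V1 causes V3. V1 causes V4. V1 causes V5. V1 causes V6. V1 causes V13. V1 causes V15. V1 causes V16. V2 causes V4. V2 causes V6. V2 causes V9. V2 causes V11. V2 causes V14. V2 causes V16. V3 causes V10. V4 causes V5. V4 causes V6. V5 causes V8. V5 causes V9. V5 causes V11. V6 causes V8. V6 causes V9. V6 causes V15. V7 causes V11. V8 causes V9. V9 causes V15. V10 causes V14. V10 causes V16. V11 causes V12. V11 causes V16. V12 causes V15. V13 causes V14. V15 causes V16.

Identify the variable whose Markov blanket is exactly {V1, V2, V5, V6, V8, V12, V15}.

V9

The target node must have every member of {V1, V2, V5, V6, V8, V12, V15} as a parent, child, or co-parent, and no others.
Parents of V9: V2, V5, V6, V8; children: V15; co-parents: V1, V6, V12.
These exactly cover the given set, so the node is V9.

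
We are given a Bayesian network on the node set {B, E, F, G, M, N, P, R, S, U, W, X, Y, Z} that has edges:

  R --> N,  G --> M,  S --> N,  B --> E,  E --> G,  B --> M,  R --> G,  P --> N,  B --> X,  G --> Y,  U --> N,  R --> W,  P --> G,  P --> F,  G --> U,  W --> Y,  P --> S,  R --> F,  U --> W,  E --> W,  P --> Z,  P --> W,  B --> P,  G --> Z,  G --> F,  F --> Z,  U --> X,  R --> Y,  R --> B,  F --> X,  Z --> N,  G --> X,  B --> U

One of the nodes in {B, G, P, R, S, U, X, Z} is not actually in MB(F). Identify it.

S

The Markov blanket of a node is its parents, its children, and the other parents of its children.
Parents of F: G, P, R.
F's children: X, Z.
Parents of each child, excluding F:
  X also has parents B, G, U.
  Z's other parents are G, P.
MB(F) = {B, G, P, R, U, X, Z}.
S is neither a parent, child, nor co-parent of F, so it does not belong.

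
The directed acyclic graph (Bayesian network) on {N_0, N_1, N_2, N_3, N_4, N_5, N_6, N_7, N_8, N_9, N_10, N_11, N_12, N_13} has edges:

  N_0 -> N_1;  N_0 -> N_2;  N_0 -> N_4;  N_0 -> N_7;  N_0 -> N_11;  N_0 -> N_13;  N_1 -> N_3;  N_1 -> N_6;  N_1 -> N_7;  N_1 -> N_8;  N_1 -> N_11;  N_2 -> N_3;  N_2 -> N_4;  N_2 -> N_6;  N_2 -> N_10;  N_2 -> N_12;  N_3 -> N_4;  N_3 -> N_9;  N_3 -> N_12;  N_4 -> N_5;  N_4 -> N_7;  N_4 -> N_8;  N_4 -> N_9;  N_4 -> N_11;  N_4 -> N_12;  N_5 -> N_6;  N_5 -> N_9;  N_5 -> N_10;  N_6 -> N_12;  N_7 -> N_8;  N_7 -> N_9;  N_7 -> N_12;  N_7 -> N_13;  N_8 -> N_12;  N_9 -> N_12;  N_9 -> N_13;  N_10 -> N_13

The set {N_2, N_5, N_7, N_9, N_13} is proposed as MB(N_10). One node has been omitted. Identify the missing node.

N_0

By definition, MB(N_10) is built from N_10's parents, N_10's children, and the co-parents of N_10.
Pa(N_10) = {N_2, N_5}.
N_10 has child N_13.
Co-parents of N_10 (other parents of its children):
  parents(N_13) \ {N_10} = {N_0, N_7, N_9}.
MB(N_10) = {N_0, N_2, N_5, N_7, N_9, N_13}.
Comparing with the claimed set, N_0 is missing.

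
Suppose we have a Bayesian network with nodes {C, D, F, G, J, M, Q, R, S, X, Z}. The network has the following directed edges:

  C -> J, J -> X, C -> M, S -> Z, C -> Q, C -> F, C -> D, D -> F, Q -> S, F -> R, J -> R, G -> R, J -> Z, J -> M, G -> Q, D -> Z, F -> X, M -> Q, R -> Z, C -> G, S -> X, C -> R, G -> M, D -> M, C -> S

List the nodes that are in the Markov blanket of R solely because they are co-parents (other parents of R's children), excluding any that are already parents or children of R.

Children of R: Z.
  Z also has parents D, J, S.
Excluding nodes already adjacent to R (C, F, G, J, Z), the co-parent-only contribution is {D, S}.

{D, S}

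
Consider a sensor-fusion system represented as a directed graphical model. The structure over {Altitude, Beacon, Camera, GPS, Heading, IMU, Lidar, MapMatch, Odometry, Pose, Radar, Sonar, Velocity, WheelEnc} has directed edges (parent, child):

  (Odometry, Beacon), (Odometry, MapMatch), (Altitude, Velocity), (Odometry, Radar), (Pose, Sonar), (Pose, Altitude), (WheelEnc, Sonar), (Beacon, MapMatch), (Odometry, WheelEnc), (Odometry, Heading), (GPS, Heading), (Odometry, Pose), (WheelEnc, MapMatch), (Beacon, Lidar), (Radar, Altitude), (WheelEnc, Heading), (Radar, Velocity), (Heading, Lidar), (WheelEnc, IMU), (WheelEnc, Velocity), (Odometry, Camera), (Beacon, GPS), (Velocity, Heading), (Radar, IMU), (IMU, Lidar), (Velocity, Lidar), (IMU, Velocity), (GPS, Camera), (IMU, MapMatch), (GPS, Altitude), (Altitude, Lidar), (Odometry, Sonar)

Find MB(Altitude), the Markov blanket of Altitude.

{Beacon, GPS, Heading, IMU, Lidar, Pose, Radar, Velocity, WheelEnc}

A node's Markov blanket = Pa ∪ Ch ∪ (parents of Ch other than the node itself).
Pa(Altitude) = {GPS, Pose, Radar}.
Altitude has children Lidar, Velocity.
Other parents of Altitude's children:
  Velocity also has parents IMU, Radar, WheelEnc.
  parents(Lidar) \ {Altitude} = {Beacon, Heading, IMU, Velocity}.
Union: {GPS, Pose, Radar} ∪ {Lidar, Velocity} ∪ {Beacon, Heading, IMU, Radar, Velocity, WheelEnc} = {Beacon, GPS, Heading, IMU, Lidar, Pose, Radar, Velocity, WheelEnc}.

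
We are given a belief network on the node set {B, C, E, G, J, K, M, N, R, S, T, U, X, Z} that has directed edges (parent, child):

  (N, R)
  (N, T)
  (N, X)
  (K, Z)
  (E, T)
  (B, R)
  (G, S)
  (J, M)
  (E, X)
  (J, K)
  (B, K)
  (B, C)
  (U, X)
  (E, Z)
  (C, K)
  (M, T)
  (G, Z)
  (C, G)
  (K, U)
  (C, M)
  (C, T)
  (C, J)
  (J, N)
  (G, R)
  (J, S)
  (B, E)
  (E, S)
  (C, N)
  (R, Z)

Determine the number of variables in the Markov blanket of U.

4

A node's Markov blanket = Pa ∪ Ch ∪ (parents of Ch other than the node itself).
U has child X.
Pa(U) = {K}.
For each child, the remaining parents (spouses of U):
  parents(X) \ {U} = {E, N}.
MB(U) = {E, K, N, X}, which has 4 nodes.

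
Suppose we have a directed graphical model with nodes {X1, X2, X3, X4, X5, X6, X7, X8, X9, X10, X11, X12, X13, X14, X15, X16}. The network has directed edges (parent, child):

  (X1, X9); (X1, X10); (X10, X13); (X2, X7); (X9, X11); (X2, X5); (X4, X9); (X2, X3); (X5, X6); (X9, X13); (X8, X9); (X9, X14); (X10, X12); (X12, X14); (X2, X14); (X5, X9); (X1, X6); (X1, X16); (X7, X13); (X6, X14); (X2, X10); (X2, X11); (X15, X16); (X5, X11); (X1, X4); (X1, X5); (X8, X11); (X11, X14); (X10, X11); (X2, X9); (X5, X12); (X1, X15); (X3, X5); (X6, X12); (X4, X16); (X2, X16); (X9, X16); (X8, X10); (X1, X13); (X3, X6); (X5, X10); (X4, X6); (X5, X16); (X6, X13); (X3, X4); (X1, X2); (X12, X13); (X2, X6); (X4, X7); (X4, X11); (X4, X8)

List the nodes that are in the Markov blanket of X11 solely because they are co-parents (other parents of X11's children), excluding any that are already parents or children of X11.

Children of X11: X14.
  X14: X2, X6, X9, X12
Excluding nodes already adjacent to X11 (X2, X4, X5, X8, X9, X10, X14), the co-parent-only contribution is {X6, X12}.

{X6, X12}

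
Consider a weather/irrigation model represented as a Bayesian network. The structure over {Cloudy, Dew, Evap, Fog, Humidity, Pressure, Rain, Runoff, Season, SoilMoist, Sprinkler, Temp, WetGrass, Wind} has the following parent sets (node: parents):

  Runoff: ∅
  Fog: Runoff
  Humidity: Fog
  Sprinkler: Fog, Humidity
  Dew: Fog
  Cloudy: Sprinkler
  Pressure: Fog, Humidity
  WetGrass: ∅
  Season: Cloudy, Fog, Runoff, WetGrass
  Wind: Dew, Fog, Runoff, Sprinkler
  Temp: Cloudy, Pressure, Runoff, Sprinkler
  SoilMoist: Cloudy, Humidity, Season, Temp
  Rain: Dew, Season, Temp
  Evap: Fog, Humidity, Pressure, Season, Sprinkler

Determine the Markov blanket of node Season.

{Cloudy, Dew, Evap, Fog, Humidity, Pressure, Rain, Runoff, SoilMoist, Sprinkler, Temp, WetGrass}

Season has children Evap, Rain, SoilMoist.
Pa(Season) = {Cloudy, Fog, Runoff, WetGrass}.
Co-parents of Season (other parents of its children):
  parents(SoilMoist) \ {Season} = {Cloudy, Humidity, Temp}.
  Rain's other parents are Dew, Temp.
  parents(Evap) \ {Season} = {Fog, Humidity, Pressure, Sprinkler}.
MB(Season) = {Cloudy, Dew, Evap, Fog, Humidity, Pressure, Rain, Runoff, SoilMoist, Sprinkler, Temp, WetGrass}.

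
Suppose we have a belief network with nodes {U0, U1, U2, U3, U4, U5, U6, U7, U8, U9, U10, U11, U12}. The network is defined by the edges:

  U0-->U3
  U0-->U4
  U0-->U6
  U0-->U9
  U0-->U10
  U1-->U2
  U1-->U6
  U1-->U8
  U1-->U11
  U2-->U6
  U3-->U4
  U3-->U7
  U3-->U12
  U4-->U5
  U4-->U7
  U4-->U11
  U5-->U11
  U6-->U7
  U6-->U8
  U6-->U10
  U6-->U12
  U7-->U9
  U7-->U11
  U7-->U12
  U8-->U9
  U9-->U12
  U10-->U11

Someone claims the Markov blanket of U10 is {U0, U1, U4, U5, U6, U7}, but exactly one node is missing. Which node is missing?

A node's Markov blanket = Pa ∪ Ch ∪ (parents of Ch other than the node itself).
Pa(U10) = {U0, U6}.
U10 has child U11.
For each child, the remaining parents (spouses of U10):
  U11's other parents are U1, U4, U5, U7.
MB(U10) = {U0, U1, U4, U5, U6, U7, U11}.
Comparing with the claimed set, U11 is missing.

U11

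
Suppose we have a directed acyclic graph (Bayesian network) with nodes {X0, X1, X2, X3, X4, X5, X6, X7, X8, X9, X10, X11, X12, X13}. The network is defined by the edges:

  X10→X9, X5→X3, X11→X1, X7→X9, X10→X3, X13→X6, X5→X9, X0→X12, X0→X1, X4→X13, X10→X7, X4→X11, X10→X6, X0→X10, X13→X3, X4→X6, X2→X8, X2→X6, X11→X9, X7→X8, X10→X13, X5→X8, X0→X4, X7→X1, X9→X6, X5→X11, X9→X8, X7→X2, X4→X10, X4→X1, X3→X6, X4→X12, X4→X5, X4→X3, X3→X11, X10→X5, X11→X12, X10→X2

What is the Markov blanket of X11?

{X0, X1, X3, X4, X5, X7, X9, X10, X12}

Parents of X11: X3, X4, X5.
X11's children: X1, X9, X12.
Parents of each child, excluding X11:
  parents(X9) \ {X11} = {X5, X7, X10}.
  parents(X12) \ {X11} = {X0, X4}.
  parents(X1) \ {X11} = {X0, X4, X7}.
MB(X11) = {X0, X1, X3, X4, X5, X7, X9, X10, X12}.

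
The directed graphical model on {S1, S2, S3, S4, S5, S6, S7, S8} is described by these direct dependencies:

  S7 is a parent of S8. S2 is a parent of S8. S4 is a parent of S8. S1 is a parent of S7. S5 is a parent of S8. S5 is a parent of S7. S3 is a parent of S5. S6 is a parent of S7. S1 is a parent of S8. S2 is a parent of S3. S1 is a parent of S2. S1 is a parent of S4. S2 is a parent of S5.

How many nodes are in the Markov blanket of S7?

6

S7's parents: S1, S5, S6.
S7's children: S8.
Other parents of S7's children:
  parents(S8) \ {S7} = {S1, S2, S4, S5}.
MB(S7) = {S1, S2, S4, S5, S6, S8}, which has 6 nodes.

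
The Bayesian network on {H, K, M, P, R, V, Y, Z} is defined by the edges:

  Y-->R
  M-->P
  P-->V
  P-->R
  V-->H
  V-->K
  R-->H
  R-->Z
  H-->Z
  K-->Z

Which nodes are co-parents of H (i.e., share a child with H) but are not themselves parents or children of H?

Children of H: Z.
  Z: K, R
Excluding nodes already adjacent to H (R, V, Z), the co-parent-only contribution is {K}.

{K}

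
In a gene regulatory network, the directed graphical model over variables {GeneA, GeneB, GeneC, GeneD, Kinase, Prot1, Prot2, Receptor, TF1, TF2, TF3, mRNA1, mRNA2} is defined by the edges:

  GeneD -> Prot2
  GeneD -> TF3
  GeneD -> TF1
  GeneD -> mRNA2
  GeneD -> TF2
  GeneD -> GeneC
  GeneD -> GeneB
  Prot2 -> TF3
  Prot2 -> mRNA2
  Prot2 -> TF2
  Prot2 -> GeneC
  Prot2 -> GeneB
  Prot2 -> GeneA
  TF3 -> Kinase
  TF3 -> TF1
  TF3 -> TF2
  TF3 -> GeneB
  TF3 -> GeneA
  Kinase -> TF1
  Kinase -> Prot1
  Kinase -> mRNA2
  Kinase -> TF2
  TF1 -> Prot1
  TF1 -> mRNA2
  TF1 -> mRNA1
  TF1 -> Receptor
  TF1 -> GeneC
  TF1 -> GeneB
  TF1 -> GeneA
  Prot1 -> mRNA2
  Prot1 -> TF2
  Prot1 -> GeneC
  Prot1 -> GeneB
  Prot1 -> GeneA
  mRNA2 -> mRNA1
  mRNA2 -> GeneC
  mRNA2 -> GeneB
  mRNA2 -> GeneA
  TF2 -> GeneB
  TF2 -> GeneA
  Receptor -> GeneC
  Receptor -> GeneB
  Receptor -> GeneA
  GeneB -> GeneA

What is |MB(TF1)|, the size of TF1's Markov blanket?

12

Pa(TF1) = {GeneD, Kinase, TF3}.
TF1's children: GeneA, GeneB, GeneC, Prot1, Receptor, mRNA1, mRNA2.
Parents of each child, excluding TF1:
  Prot1 also has parent Kinase.
  mRNA2's other parents are GeneD, Kinase, Prot1, Prot2.
  mRNA1's other parent is mRNA2.
  Receptor has no other parent.
  parents(GeneC) \ {TF1} = {GeneD, Prot1, Prot2, Receptor, mRNA2}.
  GeneB's other parents are GeneD, Prot1, Prot2, Receptor, TF2, TF3, mRNA2.
  parents(GeneA) \ {TF1} = {GeneB, Prot1, Prot2, Receptor, TF2, TF3, mRNA2}.
MB(TF1) = {GeneA, GeneB, GeneC, GeneD, Kinase, Prot1, Prot2, Receptor, TF2, TF3, mRNA1, mRNA2}, which has 12 nodes.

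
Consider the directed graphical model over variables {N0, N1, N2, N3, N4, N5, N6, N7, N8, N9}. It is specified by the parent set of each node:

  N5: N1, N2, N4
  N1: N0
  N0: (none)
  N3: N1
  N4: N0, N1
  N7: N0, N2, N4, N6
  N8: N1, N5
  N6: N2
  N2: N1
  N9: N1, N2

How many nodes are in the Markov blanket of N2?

7

Recall MB(v) = parents ∪ children ∪ spouses, where spouses are the other parents of v's children.
N2 has parent N1.
N2 has children N5, N6, N7, N9.
For each child, the remaining parents (spouses of N2):
  parents(N5) \ {N2} = {N1, N4}.
  N6: no additional parents.
  N7 also has parents N0, N4, N6.
  N9 also has parent N1.
MB(N2) = {N0, N1, N4, N5, N6, N7, N9}, which has 7 nodes.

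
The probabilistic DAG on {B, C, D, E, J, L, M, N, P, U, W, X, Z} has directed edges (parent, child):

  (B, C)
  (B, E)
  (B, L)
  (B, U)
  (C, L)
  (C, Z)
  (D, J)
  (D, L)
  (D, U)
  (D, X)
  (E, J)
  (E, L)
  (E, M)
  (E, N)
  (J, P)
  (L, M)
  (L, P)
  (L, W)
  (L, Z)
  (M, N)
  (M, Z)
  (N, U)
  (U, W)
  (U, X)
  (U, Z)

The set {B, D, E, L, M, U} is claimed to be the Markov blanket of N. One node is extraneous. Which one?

L

Pa(N) = {E, M}.
Children of N: U.
Other parents of N's children:
  U: B, D
MB(N) = {B, D, E, M, U}.
L is neither a parent, child, nor co-parent of N, so it does not belong.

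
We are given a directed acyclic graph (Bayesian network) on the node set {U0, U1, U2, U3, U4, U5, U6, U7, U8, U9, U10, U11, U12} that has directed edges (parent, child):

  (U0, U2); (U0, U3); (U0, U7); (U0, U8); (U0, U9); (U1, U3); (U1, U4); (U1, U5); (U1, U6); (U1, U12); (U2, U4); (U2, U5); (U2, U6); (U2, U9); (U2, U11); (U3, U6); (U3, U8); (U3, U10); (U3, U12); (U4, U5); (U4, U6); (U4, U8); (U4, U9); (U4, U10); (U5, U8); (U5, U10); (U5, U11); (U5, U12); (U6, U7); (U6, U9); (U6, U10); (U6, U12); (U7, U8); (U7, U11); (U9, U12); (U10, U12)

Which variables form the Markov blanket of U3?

{U0, U1, U2, U4, U5, U6, U7, U8, U9, U10, U12}

A node's Markov blanket = Pa ∪ Ch ∪ (parents of Ch other than the node itself).
Pa(U3) = {U0, U1}.
Ch(U3) = {U6, U8, U10, U12}.
Co-parents of U3 (other parents of its children):
  parents(U6) \ {U3} = {U1, U2, U4}.
  U8's other parents are U0, U4, U5, U7.
  parents(U10) \ {U3} = {U4, U5, U6}.
  parents(U12) \ {U3} = {U1, U5, U6, U9, U10}.
Taking the union gives {U0, U1, U2, U4, U5, U6, U7, U8, U9, U10, U12}.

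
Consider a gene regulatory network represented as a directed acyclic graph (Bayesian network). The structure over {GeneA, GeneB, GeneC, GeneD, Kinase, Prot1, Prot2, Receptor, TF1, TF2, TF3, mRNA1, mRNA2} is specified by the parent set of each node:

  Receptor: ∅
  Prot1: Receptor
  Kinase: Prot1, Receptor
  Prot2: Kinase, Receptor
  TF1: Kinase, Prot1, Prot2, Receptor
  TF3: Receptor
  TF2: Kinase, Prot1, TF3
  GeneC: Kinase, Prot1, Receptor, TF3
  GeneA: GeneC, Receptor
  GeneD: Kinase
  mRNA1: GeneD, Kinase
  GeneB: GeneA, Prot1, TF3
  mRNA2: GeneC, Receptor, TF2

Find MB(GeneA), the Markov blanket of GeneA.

{GeneB, GeneC, Prot1, Receptor, TF3}

GeneA has child GeneB.
GeneA's parents: GeneC, Receptor.
Co-parents of GeneA (other parents of its children):
  GeneB also has parents Prot1, TF3.
Taking the union gives {GeneB, GeneC, Prot1, Receptor, TF3}.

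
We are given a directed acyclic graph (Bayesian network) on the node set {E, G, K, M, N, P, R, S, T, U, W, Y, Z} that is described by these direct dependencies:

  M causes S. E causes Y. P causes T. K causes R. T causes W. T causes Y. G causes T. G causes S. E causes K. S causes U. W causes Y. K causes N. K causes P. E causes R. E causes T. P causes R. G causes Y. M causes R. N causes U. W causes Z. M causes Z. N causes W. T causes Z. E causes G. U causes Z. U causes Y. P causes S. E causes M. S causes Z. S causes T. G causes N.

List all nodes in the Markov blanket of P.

{E, G, K, M, R, S, T}

A node's Markov blanket = Pa ∪ Ch ∪ (parents of Ch other than the node itself).
P's parents: K.
P's children: R, S, T.
Co-parents of P (other parents of its children):
  R: E, K, M
  S: G, M
  T: E, G, S
Union: {K} ∪ {R, S, T} ∪ {E, G, K, M, S} = {E, G, K, M, R, S, T}.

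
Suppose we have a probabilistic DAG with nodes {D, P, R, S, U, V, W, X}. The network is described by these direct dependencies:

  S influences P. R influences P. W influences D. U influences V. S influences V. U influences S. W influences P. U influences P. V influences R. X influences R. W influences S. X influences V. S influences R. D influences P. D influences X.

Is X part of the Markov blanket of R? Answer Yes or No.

X is a parent of R.
So X ∈ MB(R).

Yes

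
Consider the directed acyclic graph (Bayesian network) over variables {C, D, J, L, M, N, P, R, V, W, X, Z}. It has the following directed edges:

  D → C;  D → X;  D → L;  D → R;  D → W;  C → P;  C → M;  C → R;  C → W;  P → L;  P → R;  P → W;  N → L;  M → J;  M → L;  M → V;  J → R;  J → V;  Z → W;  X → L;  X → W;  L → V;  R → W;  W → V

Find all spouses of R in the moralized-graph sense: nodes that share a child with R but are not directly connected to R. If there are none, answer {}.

Children of R: W.
  W also has parents C, D, P, X, Z.
Excluding nodes already adjacent to R (C, D, J, P, W), the co-parent-only contribution is {X, Z}.

{X, Z}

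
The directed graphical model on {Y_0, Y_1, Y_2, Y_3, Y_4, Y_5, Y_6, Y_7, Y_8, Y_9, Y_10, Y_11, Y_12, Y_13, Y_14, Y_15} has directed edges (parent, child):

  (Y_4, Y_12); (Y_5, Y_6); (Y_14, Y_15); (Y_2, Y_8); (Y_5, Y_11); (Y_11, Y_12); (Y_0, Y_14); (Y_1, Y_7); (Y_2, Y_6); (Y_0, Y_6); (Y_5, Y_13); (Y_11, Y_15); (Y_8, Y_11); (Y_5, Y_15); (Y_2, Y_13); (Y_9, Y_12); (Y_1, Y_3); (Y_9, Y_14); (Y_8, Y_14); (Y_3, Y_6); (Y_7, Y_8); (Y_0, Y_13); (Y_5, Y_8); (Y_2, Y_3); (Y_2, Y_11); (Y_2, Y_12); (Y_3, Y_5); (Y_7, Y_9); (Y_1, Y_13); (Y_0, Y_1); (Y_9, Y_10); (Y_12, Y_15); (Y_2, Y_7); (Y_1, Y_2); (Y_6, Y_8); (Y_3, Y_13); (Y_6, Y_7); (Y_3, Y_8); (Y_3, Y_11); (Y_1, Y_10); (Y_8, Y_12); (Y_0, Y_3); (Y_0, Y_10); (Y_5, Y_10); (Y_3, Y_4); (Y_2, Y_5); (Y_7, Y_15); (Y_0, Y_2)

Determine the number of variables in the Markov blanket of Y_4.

6

Recall MB(v) = parents ∪ children ∪ spouses, where spouses are the other parents of v's children.
Y_4 has child Y_12.
Y_4 has parent Y_3.
Co-parents of Y_4 (other parents of its children):
  Y_12: Y_2, Y_8, Y_9, Y_11
MB(Y_4) = {Y_2, Y_3, Y_8, Y_9, Y_11, Y_12}, which has 6 nodes.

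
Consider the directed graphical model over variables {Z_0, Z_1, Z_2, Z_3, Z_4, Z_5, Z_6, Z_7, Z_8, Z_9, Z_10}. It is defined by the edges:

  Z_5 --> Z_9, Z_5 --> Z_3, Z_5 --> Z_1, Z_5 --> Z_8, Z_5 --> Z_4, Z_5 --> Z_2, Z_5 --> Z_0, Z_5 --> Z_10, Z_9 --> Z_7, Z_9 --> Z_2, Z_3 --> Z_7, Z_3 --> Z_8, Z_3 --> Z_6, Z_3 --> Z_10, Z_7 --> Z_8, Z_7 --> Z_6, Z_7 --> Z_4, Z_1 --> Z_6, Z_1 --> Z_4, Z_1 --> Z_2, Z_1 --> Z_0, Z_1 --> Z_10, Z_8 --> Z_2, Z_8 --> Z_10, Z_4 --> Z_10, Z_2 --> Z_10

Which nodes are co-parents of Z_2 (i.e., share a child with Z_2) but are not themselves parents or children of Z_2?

Children of Z_2: Z_10.
  parents(Z_10) \ {Z_2} = {Z_1, Z_3, Z_4, Z_5, Z_8}.
Excluding nodes already adjacent to Z_2 (Z_1, Z_5, Z_8, Z_9, Z_10), the co-parent-only contribution is {Z_3, Z_4}.

{Z_3, Z_4}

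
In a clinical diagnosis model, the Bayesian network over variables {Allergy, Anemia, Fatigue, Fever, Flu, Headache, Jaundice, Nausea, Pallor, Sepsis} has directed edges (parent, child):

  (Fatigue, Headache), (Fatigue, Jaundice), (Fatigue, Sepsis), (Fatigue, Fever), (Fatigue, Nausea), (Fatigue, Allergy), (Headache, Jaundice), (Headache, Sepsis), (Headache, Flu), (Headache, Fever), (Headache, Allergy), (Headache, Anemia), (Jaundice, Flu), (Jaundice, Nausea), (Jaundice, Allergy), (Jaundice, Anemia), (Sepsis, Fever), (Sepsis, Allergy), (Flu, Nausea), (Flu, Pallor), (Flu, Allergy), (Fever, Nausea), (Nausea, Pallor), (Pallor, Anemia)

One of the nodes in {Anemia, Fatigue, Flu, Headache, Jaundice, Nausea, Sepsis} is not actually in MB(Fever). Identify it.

By definition, MB(Fever) is built from Fever's parents, Fever's children, and the co-parents of Fever.
Fever's parents: Fatigue, Headache, Sepsis.
Fever's children: Nausea.
Other parents of Fever's children:
  Nausea also has parents Fatigue, Flu, Jaundice.
MB(Fever) = {Fatigue, Flu, Headache, Jaundice, Nausea, Sepsis}.
Anemia is neither a parent, child, nor co-parent of Fever, so it does not belong.

Anemia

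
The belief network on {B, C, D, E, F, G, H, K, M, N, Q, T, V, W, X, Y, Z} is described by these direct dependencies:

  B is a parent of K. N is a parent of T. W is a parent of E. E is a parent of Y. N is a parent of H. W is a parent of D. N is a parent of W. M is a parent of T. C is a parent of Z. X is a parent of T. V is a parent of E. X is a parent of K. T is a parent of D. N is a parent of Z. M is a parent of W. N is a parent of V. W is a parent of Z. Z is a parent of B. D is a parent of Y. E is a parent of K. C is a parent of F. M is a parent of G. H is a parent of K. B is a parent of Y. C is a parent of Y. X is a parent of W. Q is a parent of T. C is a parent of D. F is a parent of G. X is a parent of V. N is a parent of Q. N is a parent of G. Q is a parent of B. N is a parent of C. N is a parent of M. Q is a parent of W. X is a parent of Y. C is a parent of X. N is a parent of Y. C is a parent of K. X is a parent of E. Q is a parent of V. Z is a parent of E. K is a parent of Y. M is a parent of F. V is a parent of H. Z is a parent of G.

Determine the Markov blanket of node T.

{C, D, M, N, Q, W, X}

The Markov blanket of a node is its parents, its children, and the other parents of its children.
Pa(T) = {M, N, Q, X}.
Ch(T) = {D}.
Other parents of T's children:
  D's other parents are C, W.
MB(T) = {C, D, M, N, Q, W, X}.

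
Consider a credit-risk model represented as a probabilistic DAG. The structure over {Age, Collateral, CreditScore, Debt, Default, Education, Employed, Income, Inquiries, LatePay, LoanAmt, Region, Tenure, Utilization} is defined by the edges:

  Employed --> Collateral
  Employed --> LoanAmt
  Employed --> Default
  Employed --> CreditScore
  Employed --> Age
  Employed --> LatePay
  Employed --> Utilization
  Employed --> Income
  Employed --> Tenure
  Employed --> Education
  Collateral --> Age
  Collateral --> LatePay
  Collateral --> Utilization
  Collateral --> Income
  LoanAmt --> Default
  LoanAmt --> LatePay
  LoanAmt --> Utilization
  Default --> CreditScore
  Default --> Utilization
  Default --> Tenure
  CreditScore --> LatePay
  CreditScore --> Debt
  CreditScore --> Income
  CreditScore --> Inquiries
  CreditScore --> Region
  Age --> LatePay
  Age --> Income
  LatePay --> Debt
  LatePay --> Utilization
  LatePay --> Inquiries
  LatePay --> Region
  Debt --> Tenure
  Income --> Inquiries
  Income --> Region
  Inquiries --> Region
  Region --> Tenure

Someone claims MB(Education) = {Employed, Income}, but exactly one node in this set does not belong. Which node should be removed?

Education's children: none.
Education's parents: Employed.
Education has no children, so there are no co-parents.
MB(Education) = {Employed}.
Income is neither a parent, child, nor co-parent of Education, so it does not belong.

Income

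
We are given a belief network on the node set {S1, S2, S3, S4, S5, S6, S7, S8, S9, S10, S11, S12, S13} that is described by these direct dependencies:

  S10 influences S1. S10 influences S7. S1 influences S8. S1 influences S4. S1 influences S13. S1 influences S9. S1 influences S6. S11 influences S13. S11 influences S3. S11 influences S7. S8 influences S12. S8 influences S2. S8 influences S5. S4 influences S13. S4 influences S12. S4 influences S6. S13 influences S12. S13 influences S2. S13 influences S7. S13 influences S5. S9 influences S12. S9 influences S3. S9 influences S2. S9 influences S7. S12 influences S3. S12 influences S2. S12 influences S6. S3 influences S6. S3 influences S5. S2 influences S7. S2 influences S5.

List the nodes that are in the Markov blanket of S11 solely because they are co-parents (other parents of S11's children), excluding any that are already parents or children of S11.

Children of S11: S3, S7, S13.
  S13: S1, S4
  S3: S9, S12
  S7: S2, S9, S10, S13
Excluding nodes already adjacent to S11 (S3, S7, S13), the co-parent-only contribution is {S1, S2, S4, S9, S10, S12}.

{S1, S2, S4, S9, S10, S12}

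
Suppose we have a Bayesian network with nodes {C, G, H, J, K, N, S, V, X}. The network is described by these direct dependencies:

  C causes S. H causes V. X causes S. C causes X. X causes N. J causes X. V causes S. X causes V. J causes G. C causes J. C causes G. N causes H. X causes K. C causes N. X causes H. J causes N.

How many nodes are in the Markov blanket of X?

Pa(X) = {C, J}.
Ch(X) = {H, K, N, S, V}.
Other parents of X's children:
  K: —
  N: C, J
  H: N
  V: H
  S: C, V
MB(X) = {C, H, J, K, N, S, V}, which has 7 nodes.

7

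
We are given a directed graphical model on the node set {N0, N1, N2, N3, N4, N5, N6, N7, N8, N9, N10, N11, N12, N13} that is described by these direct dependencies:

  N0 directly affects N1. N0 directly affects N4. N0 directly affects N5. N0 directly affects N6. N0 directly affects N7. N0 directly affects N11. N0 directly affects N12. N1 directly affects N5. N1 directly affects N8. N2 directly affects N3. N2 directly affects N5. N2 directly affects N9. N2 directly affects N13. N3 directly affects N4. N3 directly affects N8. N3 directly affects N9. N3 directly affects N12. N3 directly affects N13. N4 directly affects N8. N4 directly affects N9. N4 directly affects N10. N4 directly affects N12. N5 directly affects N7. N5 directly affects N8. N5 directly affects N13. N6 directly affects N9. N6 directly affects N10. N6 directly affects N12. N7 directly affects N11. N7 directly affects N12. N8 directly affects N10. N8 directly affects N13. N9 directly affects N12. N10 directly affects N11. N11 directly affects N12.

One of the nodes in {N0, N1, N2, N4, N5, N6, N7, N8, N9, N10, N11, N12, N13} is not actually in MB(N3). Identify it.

N10

The Markov blanket of a node is its parents, its children, and the other parents of its children.
Ch(N3) = {N4, N8, N9, N12, N13}.
N3's parents: N2.
For each child, the remaining parents (spouses of N3):
  N4 also has parent N0.
  N8 also has parents N1, N4, N5.
  N9 also has parents N2, N4, N6.
  N12 also has parents N0, N4, N6, N7, N9, N11.
  parents(N13) \ {N3} = {N2, N5, N8}.
MB(N3) = {N0, N1, N2, N4, N5, N6, N7, N8, N9, N11, N12, N13}.
N10 is neither a parent, child, nor co-parent of N3, so it does not belong.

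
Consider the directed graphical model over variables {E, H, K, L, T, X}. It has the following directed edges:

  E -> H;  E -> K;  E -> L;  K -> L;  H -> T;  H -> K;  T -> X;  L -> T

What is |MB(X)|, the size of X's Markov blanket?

By definition, MB(X) is built from X's parents, X's children, and the co-parents of X.
Pa(X) = {T}.
X's children: none.
X has no children, so there are no co-parents.
MB(X) = {T}, which has 1 node.

1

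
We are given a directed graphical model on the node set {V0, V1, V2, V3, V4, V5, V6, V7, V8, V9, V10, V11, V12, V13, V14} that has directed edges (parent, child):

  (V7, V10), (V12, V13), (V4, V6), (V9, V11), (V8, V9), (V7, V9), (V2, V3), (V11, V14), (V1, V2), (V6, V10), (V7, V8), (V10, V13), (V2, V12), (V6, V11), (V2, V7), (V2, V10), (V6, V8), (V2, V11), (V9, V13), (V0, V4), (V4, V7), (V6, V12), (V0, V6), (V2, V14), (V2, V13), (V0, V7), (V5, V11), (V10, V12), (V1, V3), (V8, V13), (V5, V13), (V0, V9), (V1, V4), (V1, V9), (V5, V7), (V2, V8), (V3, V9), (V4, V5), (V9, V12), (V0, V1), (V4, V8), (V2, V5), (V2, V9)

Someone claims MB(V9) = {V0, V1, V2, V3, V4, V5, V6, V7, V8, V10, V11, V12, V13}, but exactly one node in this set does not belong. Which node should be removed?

Recall MB(v) = parents ∪ children ∪ spouses, where spouses are the other parents of v's children.
V9's parents: V0, V1, V2, V3, V7, V8.
V9 has children V11, V12, V13.
Co-parents of V9 (other parents of its children):
  parents(V11) \ {V9} = {V2, V5, V6}.
  parents(V12) \ {V9} = {V2, V6, V10}.
  parents(V13) \ {V9} = {V2, V5, V8, V10, V12}.
MB(V9) = {V0, V1, V2, V3, V5, V6, V7, V8, V10, V11, V12, V13}.
V4 is neither a parent, child, nor co-parent of V9, so it does not belong.

V4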